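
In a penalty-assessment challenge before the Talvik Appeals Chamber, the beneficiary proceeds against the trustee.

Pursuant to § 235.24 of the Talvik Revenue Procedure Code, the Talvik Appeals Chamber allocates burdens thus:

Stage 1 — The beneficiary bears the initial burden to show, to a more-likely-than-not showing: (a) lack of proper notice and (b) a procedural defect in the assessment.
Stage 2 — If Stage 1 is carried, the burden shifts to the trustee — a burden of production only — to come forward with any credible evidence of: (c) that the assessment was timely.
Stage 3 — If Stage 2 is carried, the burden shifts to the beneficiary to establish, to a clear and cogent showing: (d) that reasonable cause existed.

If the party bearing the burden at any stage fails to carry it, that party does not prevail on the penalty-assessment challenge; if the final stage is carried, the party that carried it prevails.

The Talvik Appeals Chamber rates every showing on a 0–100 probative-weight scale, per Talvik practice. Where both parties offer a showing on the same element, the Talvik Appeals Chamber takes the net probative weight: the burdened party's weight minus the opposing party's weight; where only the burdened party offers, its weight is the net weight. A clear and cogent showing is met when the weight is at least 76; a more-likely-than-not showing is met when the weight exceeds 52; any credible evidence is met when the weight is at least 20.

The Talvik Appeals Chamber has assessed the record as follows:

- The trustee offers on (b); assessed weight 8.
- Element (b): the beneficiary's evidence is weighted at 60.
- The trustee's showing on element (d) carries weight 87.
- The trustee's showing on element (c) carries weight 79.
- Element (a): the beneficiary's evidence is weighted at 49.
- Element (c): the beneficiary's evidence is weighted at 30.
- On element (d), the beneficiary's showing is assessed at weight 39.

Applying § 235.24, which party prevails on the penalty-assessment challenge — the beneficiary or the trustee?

Stage 1 — burden on beneficiary; standard: a more-likely-than-not showing (weight exceeds 52).
    (a): 49 ≤ 52 [not met]
    (b): 60 − 8 = 52 ≤ 52 [not met]
  The beneficiary does not carry Stage 1.
The analysis ends at Stage 1; the trustee prevails.

trustee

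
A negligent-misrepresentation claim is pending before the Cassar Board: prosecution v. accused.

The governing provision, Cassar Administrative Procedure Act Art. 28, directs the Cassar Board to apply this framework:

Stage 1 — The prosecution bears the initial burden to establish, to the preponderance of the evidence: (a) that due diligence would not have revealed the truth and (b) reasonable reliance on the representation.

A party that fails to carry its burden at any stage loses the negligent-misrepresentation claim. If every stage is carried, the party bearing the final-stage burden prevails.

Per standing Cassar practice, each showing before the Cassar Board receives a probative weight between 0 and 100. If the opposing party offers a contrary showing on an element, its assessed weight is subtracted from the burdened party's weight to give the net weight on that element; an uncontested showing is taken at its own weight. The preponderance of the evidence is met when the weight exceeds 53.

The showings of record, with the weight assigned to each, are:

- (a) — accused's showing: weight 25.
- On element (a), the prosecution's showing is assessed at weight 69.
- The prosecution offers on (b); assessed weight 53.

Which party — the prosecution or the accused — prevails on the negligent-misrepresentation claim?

Stage 1 — burden on prosecution; standard: the preponderance of the evidence (weight exceeds 53).
    (a): 69 − 25 = 44 ≤ 53 [not met]
    (b): 53 ≤ 53 [not met]
  Not every element is met, so the prosecution fails to carry Stage 1.
The accused prevails.

accused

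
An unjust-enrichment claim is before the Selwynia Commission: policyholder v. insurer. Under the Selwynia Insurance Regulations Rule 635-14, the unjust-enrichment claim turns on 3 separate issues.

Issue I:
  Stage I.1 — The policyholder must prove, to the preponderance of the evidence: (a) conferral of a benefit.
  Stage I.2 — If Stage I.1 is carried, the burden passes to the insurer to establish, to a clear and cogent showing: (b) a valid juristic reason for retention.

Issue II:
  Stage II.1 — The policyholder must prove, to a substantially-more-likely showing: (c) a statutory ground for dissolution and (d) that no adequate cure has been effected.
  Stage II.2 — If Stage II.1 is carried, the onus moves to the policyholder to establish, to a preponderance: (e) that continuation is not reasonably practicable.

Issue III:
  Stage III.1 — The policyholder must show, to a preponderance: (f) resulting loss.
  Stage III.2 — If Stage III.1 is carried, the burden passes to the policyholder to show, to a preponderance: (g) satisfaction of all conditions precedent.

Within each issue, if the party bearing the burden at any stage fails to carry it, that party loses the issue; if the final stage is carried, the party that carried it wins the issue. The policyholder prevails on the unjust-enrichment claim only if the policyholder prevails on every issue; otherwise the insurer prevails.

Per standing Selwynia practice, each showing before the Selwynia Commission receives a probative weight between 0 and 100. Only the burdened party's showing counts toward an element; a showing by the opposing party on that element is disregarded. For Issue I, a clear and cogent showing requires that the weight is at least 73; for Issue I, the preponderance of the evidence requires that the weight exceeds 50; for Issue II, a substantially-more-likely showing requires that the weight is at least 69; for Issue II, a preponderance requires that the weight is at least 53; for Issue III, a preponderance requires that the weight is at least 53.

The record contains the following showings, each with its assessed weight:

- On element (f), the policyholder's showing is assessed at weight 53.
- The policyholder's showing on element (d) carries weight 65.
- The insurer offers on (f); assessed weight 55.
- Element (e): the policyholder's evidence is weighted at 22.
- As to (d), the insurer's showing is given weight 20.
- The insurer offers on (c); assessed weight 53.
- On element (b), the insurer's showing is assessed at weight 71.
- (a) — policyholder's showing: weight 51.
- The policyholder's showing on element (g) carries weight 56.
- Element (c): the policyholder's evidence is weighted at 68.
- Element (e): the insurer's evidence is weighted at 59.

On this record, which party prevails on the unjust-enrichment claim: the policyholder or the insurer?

insurer

— Issue I —
At Stage I.1 the policyholder must meet the preponderance of the evidence (weight exceeds 50): on (a) the weight is 51, > 50, so (a) meets the standard.
  All elements met. The burden passes to the insurer.
At Stage I.2 the insurer must meet a clear and cogent showing (weight is at least 73): on (b) the weight is 71, < 73, so (b) does not meet the standard.
  Stage I.2 not carried; the insurer fails its burden.
The policyholder prevails on this issue.
— Issue II —
Stage II.1 (policyholder, a substantially-more-likely showing, weight is at least 69): (c) 68 (insurer's 53 disregarded) < 69 — fails; (d) 65 (insurer's 20 disregarded) < 69 — fails.
  The policyholder does not carry Stage II.1.
So the insurer prevails on this issue.
— Issue III —
Stage III.1 — burden on policyholder; standard: a preponderance (weight is at least 53).
    (f): 53 (insurer's 55 disregarded) ≥ 53 [met]
  All elements met. The policyholder retains the burden for Stage III.2.
Stage III.2 — burden on policyholder; standard: a preponderance (weight is at least 53).
    (g): 56 ≥ 53 [met]
  Stage III.2 carried; the final stage is satisfied.
Every stage carried; the policyholder prevails on this issue.
Per-issue: Issue I → policyholder; Issue II → insurer; Issue III → policyholder. The policyholder must prevail on every issue; overall, the insurer prevails.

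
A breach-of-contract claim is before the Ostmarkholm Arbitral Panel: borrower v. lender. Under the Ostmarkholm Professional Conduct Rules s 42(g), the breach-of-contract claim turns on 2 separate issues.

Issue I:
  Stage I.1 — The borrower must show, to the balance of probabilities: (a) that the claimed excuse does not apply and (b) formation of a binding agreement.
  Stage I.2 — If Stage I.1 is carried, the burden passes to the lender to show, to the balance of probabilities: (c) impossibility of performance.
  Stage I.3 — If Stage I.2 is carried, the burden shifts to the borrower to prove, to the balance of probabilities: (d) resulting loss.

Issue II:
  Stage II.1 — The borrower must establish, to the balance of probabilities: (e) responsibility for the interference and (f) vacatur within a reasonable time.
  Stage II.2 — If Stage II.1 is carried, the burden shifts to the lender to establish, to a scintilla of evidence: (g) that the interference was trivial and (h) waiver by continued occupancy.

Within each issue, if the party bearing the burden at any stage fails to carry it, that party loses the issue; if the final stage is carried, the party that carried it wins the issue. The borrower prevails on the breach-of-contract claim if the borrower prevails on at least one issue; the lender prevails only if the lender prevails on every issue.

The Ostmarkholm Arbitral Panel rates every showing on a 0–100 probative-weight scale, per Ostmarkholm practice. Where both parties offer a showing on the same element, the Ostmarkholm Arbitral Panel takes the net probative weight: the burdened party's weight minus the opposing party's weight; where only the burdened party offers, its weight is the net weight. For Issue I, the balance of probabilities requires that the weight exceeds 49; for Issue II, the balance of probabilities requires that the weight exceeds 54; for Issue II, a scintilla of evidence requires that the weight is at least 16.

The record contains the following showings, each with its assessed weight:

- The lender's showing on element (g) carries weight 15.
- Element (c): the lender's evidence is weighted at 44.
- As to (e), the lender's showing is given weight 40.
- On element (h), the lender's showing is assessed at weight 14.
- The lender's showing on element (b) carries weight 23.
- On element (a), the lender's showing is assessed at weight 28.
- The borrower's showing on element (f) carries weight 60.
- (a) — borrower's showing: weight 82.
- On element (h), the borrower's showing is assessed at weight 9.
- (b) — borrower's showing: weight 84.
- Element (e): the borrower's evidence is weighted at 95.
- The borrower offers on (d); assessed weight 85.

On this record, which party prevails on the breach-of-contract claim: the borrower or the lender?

borrower

— Issue I —
Stage I.1 — burden on borrower; standard: the balance of probabilities (weight exceeds 49).
    (a): 82 − 28 = 54 > 49 [met]
    (b): 84 − 23 = 61 > 49 [met]
  Stage I.1 is satisfied; the onus moves to the lender.
Stage I.2 — burden on lender; standard: the balance of probabilities (weight exceeds 49).
    (c): 44 ≤ 49 [not met]
  The lender does not carry Stage I.2.
So the borrower prevails on this issue.
— Issue II —
Stage II.1 — burden on borrower; standard: the balance of probabilities (weight exceeds 54).
    (e): 95 − 40 = 55 > 54 [met]
    (f): 60 > 54 [met]
  All elements met. The burden passes to the lender.
Stage II.2 — burden on lender; standard: a scintilla of evidence (weight is at least 16).
    (g): 15 < 16 [not met]
    (h): 14 − 9 = 5 < 16 [not met]
  Stage II.2 not carried; the lender fails its burden.
The borrower prevails on this issue.
Per-issue: Issue I → borrower; Issue II → borrower. The borrower must prevail on at least one issue; overall, the borrower prevails.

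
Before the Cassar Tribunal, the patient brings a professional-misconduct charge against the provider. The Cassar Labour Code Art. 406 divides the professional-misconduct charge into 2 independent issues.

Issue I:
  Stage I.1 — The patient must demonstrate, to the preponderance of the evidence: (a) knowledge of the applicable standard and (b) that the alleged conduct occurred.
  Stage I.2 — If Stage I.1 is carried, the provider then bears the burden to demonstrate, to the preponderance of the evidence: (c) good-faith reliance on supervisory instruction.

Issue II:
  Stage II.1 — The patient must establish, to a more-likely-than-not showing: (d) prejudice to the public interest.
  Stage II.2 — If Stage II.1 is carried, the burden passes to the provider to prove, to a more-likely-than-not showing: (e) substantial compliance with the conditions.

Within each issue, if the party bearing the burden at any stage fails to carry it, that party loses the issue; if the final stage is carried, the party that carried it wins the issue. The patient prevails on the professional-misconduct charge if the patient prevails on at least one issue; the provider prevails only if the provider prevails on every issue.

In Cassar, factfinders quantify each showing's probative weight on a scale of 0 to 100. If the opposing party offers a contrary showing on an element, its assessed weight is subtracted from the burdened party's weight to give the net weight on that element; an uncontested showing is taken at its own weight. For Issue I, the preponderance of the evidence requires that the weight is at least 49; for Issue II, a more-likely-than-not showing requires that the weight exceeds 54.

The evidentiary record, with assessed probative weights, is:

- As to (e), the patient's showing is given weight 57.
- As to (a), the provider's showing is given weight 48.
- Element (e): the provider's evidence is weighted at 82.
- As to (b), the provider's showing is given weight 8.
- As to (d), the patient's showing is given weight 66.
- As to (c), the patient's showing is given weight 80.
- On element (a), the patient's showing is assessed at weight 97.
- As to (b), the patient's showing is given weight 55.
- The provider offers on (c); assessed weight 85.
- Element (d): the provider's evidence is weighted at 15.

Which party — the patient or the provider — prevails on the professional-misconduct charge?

provider

— Issue I —
Stage I.1 — burden on patient; standard: the preponderance of the evidence (weight is at least 49).
    (a): 97 − 48 = 49 ≥ 49 [met]
    (b): 55 − 8 = 47 < 49 [not met]
  Stage I.1 not carried; the patient fails its burden.
So the provider prevails on this issue.
— Issue II —
At Stage II.1 the patient must meet a more-likely-than-not showing (weight exceeds 54): on (d) the weight is 66 less the opposing 15 gives net 51, which does not exceed 54, so (d) does not meet the standard.
  Not every element is met, so the patient fails to carry Stage II.1.
The analysis ends at Stage II.1; the provider prevails on this issue.
Per-issue: Issue I → provider; Issue II → provider. The patient must prevail on at least one issue; overall, the provider prevails.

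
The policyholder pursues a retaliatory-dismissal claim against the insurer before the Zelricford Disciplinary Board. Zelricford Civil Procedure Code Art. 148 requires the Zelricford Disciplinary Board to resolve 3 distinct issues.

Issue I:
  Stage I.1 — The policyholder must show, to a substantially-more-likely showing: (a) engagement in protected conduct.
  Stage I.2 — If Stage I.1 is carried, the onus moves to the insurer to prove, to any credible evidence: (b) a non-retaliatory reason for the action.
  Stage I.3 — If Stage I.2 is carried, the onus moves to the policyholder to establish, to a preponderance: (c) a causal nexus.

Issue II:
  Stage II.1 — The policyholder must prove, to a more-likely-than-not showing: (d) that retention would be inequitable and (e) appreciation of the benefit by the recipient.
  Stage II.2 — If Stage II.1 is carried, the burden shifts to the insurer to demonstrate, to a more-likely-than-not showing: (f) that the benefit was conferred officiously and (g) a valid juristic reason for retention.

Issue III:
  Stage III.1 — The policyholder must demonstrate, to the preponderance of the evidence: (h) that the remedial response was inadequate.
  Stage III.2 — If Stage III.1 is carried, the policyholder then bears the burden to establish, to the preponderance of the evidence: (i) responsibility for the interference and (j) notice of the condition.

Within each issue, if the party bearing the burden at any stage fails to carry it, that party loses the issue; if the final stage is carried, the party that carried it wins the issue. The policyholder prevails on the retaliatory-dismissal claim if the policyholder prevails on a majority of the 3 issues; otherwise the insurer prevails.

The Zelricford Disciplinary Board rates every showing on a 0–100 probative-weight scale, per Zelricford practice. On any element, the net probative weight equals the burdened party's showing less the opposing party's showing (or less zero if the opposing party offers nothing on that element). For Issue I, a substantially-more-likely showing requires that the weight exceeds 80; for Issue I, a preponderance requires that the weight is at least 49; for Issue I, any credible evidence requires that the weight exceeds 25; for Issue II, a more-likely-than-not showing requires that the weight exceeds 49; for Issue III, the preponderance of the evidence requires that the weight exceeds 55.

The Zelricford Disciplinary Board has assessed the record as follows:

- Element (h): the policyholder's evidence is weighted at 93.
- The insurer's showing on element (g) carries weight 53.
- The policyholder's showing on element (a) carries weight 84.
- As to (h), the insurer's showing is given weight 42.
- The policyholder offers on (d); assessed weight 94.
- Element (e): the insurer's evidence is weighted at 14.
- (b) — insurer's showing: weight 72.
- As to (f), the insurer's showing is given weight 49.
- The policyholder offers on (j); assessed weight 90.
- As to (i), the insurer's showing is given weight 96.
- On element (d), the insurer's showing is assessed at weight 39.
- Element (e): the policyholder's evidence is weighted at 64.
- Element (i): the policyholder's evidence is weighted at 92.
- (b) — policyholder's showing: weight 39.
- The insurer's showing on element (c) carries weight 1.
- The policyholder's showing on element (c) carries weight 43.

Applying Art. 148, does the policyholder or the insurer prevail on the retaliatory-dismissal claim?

— Issue I —
At Stage I.1 the policyholder must meet a substantially-more-likely showing (weight exceeds 80): on (a) the weight is 84, > 80, so (a) meets the standard.
  Stage I.1 is satisfied; the onus moves to the insurer.
At Stage I.2 the insurer must meet any credible evidence (weight exceeds 25): on (b) the weight is 72 less the opposing 39 gives net 33, which does exceed 25, so (b) meets the standard.
  Stage I.2 is satisfied; the onus moves to the policyholder.
At Stage I.3 the policyholder must meet a preponderance (weight is at least 49): on (c) the weight is 43 less the opposing 1 gives net 42, < 49, so (c) does not meet the standard.
  The policyholder does not carry Stage I.3.
The analysis ends at Stage I.3; the insurer prevails on this issue.
— Issue II —
Stage II.1 — burden on policyholder; standard: a more-likely-than-not showing (weight exceeds 49).
    (d): 94 − 39 = 55 > 49 [met]
    (e): 64 − 14 = 50 > 49 [met]
  The policyholder carries Stage II.1; the insurer now bears the burden.
Stage II.2 — burden on insurer; standard: a more-likely-than-not showing (weight exceeds 49).
    (f): 49 ≤ 49 [not met]
    (g): 53 > 49 [met]
  The insurer does not carry Stage II.2.
The policyholder prevails on this issue.
— Issue III —
At Stage III.1 the policyholder must meet the preponderance of the evidence (weight exceeds 55): on (h) the weight is 93 less the opposing 42 gives net 51, ≤ 55, so (h) does not meet the standard.
  Stage III.1 not carried; the policyholder fails its burden.
So the insurer prevails on this issue.
Per-issue: Issue I → insurer; Issue II → policyholder; Issue III → insurer. The policyholder must prevail on a majority of issues; overall, the insurer prevails.

insurer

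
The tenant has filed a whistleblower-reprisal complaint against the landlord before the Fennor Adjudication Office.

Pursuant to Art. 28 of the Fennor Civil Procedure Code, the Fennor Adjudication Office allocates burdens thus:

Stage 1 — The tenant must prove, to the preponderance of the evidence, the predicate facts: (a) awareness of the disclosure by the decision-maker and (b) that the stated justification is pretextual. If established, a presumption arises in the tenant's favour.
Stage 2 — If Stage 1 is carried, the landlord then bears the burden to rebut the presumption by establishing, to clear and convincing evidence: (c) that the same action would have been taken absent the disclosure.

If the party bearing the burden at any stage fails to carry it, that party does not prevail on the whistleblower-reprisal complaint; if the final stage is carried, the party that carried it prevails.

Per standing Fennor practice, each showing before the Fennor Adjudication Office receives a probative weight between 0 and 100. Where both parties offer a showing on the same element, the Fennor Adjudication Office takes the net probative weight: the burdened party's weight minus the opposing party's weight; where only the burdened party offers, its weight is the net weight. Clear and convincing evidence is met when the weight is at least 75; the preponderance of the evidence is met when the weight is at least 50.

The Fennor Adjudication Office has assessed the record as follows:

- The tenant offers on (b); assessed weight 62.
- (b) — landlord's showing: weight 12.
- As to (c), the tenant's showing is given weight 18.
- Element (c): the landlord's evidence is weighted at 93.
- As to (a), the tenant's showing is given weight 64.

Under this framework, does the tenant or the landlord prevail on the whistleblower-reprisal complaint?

landlord

Stage 1 (tenant, the preponderance of the evidence, weight is at least 50): (a) 64 ≥ 50 — meets; (b) net 62−12=50 ≥ 50 — meets.
  Stage 1 is satisfied; the onus moves to the landlord.
Stage 2 (landlord, clear and convincing evidence, weight is at least 75): (c) net 93−18=75 ≥ 75 — meets.
  Stage 2 carried; the final stage is satisfied.
Every stage carried; the landlord prevails.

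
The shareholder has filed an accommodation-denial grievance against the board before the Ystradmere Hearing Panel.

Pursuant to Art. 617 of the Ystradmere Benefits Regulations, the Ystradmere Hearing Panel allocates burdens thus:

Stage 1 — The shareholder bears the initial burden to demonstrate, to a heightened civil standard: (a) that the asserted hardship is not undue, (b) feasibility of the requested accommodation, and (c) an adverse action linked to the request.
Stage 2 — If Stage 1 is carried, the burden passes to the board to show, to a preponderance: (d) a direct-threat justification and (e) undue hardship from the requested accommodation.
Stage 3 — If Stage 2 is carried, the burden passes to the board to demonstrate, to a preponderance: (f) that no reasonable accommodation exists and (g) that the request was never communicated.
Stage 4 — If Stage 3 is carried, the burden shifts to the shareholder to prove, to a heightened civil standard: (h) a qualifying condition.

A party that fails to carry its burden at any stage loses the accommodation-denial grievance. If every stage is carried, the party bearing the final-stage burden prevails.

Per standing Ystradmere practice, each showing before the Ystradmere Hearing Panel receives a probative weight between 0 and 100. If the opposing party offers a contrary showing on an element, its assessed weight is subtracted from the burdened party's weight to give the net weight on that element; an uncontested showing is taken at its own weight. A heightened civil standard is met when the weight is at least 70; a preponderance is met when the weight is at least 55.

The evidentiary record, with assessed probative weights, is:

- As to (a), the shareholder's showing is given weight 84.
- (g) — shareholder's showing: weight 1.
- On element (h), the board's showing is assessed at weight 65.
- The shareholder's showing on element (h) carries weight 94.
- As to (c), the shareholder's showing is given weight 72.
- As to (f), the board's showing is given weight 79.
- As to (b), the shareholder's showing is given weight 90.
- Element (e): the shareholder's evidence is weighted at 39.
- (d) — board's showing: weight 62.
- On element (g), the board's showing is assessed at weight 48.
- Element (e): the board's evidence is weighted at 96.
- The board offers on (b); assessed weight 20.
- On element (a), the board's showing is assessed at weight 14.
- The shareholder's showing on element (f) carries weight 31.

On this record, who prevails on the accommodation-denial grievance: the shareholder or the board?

shareholder

At Stage 1 the shareholder must meet a heightened civil standard (weight is at least 70): on (a) the weight is 84 less the opposing 14 gives net 70, ≥ 70, so (a) meets the standard; on (b) the weight is 90 less the opposing 20 gives net 70, which does reach 70, so (b) meets the standard; on (c) the weight is 72, ≥ 70, so (c) meets the standard.
  Stage 1 is satisfied; the onus moves to the board.
At Stage 2 the board must meet a preponderance (weight is at least 55): on (d) the weight is 62, ≥ 55, so (d) meets the standard; on (e) the weight is 96 less the opposing 39 gives net 57, which does reach 55, so (e) meets the standard.
  Stage 2 carried; the burden remains with the board.
At Stage 3 the board must meet a preponderance (weight is at least 55): on (f) the weight is 79 less the opposing 31 gives net 48, which does not reach 55, so (f) does not meet the standard; on (g) the weight is 48 less the opposing 1 gives net 47, < 55, so (g) does not meet the standard.
  Not every element is met, so the board fails to carry Stage 3.
The shareholder prevails.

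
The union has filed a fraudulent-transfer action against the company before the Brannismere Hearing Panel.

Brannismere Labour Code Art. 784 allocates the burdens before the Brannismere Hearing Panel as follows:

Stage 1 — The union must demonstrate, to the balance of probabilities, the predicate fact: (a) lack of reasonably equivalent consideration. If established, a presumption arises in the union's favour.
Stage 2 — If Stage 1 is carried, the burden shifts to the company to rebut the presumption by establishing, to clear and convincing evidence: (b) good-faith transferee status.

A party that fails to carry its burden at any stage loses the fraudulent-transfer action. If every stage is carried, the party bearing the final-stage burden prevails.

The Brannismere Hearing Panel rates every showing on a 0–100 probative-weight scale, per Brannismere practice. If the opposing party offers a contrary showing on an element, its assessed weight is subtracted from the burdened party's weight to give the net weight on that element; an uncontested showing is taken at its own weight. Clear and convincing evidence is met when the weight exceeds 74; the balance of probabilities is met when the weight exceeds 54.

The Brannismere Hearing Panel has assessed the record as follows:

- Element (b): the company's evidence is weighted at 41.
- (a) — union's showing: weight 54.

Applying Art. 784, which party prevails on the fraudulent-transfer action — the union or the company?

company

Stage 1 (union, the balance of probabilities, weight exceeds 54): (a) 54 ≤ 54 — fails.
  Not every element is met, so the union fails to carry Stage 1.
The company prevails.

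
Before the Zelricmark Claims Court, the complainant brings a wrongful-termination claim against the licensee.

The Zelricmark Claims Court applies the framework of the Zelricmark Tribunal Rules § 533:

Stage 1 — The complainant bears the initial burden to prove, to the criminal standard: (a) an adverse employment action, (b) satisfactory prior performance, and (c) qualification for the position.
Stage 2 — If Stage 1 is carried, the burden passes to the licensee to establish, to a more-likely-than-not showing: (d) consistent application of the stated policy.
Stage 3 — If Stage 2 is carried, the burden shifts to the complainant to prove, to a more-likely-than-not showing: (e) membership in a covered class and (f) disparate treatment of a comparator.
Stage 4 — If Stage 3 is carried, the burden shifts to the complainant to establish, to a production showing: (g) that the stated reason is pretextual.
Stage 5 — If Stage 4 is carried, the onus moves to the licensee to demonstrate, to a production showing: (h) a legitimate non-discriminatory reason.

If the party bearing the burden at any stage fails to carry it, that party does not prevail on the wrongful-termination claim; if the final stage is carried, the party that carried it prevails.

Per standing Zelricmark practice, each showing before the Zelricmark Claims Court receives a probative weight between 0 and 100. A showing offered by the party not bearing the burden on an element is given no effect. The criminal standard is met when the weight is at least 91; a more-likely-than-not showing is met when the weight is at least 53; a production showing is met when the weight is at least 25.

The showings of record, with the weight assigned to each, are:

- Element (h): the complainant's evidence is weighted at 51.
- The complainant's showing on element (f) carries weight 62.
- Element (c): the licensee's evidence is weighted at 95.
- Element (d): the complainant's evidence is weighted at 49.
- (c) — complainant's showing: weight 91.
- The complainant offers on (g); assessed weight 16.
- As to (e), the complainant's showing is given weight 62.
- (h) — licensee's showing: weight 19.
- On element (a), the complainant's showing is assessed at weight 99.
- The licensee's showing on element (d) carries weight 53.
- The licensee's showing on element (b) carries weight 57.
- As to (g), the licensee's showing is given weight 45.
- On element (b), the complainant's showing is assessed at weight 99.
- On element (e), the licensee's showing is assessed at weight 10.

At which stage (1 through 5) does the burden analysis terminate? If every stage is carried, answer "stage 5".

stage 4

Stage 1 — burden on complainant; standard: the criminal standard (weight is at least 91).
    (a): 99 ≥ 91 [met]
    (b): 99 (licensee's 57 disregarded) ≥ 91 [met]
    (c): 91 (licensee's 95 disregarded) ≥ 91 [met]
  Stage 1 is satisfied; the onus moves to the licensee.
Stage 2 — burden on licensee; standard: a more-likely-than-not showing (weight is at least 53).
    (d): 53 (complainant's 49 disregarded) ≥ 53 [met]
  All elements met. The burden passes to the complainant.
Stage 3 — burden on complainant; standard: a more-likely-than-not showing (weight is at least 53).
    (e): 62 (licensee's 10 disregarded) ≥ 53 [met]
    (f): 62 ≥ 53 [met]
  Stage 3 carried; the burden remains with the complainant.
Stage 4 — burden on complainant; standard: a production showing (weight is at least 25).
    (g): 16 (licensee's 45 disregarded) < 25 [not met]
  The complainant does not carry Stage 4.
The analysis ends at Stage 4; the licensee prevails.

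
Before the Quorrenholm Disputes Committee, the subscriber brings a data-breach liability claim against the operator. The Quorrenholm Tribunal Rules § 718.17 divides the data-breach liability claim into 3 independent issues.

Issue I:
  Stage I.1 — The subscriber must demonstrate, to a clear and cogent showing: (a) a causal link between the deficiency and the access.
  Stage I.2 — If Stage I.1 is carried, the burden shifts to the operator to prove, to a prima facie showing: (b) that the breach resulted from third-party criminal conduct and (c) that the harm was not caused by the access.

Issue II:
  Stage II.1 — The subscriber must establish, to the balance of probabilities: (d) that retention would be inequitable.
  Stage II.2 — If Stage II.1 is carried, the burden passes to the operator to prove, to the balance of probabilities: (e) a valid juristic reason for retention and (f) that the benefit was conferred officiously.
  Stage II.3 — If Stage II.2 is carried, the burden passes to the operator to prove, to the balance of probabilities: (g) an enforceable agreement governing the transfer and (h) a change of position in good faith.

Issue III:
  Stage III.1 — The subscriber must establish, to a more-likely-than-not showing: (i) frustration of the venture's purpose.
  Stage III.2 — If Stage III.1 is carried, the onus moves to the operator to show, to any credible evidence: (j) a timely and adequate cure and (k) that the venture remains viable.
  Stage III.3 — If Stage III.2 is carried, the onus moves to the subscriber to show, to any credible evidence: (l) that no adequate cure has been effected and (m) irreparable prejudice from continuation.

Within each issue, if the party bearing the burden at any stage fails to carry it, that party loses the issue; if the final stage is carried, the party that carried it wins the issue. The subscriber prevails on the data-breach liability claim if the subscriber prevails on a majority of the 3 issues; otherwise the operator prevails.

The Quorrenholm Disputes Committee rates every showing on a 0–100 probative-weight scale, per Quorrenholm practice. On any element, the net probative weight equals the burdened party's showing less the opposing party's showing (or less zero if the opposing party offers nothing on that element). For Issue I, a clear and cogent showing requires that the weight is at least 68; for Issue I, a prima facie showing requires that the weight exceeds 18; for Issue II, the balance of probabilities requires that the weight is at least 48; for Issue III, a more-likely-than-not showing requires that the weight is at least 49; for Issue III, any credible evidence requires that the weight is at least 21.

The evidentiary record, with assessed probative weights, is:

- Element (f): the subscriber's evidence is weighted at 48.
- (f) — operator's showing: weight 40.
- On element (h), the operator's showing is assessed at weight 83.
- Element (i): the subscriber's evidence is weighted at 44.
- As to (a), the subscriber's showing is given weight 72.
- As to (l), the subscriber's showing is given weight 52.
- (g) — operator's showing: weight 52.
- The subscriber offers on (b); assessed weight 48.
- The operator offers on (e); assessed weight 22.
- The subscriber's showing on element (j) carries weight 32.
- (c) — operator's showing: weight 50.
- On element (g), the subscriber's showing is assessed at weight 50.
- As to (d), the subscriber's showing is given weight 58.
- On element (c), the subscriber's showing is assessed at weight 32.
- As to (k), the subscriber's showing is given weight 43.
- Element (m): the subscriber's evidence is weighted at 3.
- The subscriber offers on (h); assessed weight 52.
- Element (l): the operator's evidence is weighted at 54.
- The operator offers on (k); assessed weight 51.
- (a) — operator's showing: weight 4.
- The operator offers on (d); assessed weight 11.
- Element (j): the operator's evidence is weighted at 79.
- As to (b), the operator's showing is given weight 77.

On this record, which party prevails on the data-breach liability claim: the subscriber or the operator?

— Issue I —
Stage I.1 (subscriber, a clear and cogent showing, weight is at least 68): (a) net 72−4=68 ≥ 68 — meets.
  Stage I.1 carried; the burden shifts to the operator.
Stage I.2 (operator, a prima facie showing, weight exceeds 18): (b) net 77−48=29 > 18 — meets; (c) net 50−32=18 ≤ 18 — fails.
  Stage I.2 not carried; the operator fails its burden.
So the subscriber prevails on this issue.
— Issue II —
At Stage II.1 the subscriber must meet the balance of probabilities (weight is at least 48): on (d) the weight is 58 less the opposing 11 gives net 47, which does not reach 48, so (d) does not meet the standard.
  The subscriber does not carry Stage II.1.
The operator prevails on this issue.
— Issue III —
Stage III.1 (subscriber, a more-likely-than-not showing, weight is at least 49): (i) 44 < 49 — fails.
  The subscriber does not carry Stage III.1.
So the operator prevails on this issue.
Per-issue: Issue I → subscriber; Issue II → operator; Issue III → operator. The subscriber must prevail on a majority of issues; overall, the operator prevails.

operator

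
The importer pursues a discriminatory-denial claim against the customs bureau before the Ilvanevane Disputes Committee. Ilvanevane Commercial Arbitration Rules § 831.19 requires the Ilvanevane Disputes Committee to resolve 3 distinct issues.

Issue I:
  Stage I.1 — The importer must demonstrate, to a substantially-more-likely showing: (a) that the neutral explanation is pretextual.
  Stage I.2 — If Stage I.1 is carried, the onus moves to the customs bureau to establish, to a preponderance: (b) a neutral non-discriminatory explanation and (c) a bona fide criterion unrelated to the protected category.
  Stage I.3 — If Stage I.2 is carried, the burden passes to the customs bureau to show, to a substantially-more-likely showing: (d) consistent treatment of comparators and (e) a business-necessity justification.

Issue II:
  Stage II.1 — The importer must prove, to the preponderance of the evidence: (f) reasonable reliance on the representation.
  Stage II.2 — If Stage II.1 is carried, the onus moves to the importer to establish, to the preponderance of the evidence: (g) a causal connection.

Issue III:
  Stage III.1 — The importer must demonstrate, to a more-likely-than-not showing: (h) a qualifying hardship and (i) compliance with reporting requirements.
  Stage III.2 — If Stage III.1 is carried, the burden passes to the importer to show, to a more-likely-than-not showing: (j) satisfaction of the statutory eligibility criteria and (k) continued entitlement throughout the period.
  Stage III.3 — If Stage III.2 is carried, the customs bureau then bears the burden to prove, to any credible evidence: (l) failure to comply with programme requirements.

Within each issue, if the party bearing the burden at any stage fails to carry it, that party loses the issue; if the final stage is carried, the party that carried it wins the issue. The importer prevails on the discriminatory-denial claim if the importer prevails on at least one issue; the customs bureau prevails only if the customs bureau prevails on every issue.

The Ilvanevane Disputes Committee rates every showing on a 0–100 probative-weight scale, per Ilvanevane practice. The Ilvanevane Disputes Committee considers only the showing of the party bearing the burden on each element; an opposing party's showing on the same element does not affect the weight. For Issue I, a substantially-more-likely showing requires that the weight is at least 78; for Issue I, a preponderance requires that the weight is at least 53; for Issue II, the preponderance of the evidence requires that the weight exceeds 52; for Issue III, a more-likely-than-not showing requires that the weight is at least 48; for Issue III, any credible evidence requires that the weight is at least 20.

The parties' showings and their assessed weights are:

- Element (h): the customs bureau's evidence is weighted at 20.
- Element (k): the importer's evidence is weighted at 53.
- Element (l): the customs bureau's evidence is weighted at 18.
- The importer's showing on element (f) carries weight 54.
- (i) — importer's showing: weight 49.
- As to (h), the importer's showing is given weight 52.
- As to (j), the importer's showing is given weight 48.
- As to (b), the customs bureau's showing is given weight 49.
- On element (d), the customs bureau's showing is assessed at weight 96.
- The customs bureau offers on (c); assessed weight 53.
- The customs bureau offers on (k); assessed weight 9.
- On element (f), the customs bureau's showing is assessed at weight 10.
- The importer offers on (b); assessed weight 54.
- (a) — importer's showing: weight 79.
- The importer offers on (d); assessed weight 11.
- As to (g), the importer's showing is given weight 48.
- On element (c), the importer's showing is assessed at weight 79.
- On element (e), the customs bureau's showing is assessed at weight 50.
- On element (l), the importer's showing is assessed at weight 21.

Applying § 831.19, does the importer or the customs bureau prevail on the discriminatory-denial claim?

— Issue I —
At Stage I.1 the importer must meet a substantially-more-likely showing (weight is at least 78): on (a) the weight is 79, ≥ 78, so (a) meets the standard.
  The importer carries Stage I.1; the customs bureau now bears the burden.
At Stage I.2 the customs bureau must meet a preponderance (weight is at least 53): on (b) the weight is 49 (the importer's 54 is given no effect), < 53, so (b) does not meet the standard; on (c) the weight is 53 (the importer's 79 is given no effect), which does reach 53, so (c) meets the standard.
  Not every element is met, so the customs bureau fails to carry Stage I.2.
The importer prevails on this issue.
— Issue II —
Stage II.1 — burden on importer; standard: the preponderance of the evidence (weight exceeds 52).
    (f): 54 (customs bureau's 10 disregarded) > 52 [met]
  All elements met. The importer retains the burden for Stage II.2.
Stage II.2 — burden on importer; standard: the preponderance of the evidence (weight exceeds 52).
    (g): 48 ≤ 52 [not met]
  The importer does not carry Stage II.2.
The customs bureau prevails on this issue.
— Issue III —
Stage III.1 (importer, a more-likely-than-not showing, weight is at least 48): (h) 52 (customs bureau's 20 disregarded) ≥ 48 — meets; (i) 49 ≥ 48 — meets.
  Stage III.1 is satisfied; the importer continues to bear the burden.
Stage III.2 (importer, a more-likely-than-not showing, weight is at least 48): (j) 48 ≥ 48 — meets; (k) 53 (customs bureau's 9 disregarded) ≥ 48 — meets.
  Stage III.2 is satisfied; the onus moves to the customs bureau.
Stage III.3 (customs bureau, any credible evidence, weight is at least 20): (l) 18 (importer's 21 disregarded) < 20 — fails.
  Not every element is met, so the customs bureau fails to carry Stage III.3.
So the importer prevails on this issue.
Per-issue: Issue I → importer; Issue II → customs bureau; Issue III → importer. The importer must prevail on at least one issue; overall, the importer prevails.

importer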